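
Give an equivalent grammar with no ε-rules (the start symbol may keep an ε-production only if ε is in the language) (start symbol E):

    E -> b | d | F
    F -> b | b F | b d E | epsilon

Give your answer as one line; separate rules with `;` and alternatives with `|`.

E -> b | d | F | ε; F -> b | b F | b d E | b d

The nullable symbols are {E, F}.
ε ∈ L(G) since E is nullable, so keep E → ε.
Expand every rule over subsets of its nullable positions: F → b d E gives b d E | b d.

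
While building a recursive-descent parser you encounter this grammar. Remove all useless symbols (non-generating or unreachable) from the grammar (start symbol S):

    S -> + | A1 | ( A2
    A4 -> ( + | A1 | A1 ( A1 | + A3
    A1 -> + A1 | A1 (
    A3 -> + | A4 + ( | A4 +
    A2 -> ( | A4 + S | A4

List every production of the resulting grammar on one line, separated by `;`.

Generating nonterminals: {A2, A3, A4, S}.
Reachable from S after that: {A2, A3, A4, S}.
Removed useless symbols: {A1} and every production mentioning them.

S -> + | ( A2; A4 -> ( + | + A3; A3 -> + | A4 + ( | A4 +; A2 -> ( | A4 + S | A4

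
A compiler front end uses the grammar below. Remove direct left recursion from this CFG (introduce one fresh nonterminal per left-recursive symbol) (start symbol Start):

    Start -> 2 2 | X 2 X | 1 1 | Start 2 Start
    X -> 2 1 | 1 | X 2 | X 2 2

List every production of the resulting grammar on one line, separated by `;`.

Start -> 2 2 Start1 | X 2 X Start1 | 1 1 Start1; X -> 2 1 X1 | 1 X1; Start1 -> 2 Start Start1 | ε; X1 -> 2 X1 | 2 2 X1 | ε

Start, X are directly left-recursive.
For Start: α = {2 Start}, β = {2 2, X 2 X, 1 1}. Rewrite as Start → β Start1 and Start1 → α Start1 | ε.
For X: α = {2, 2 2}, β = {2 1, 1}. Rewrite as X → β X1 and X1 → α X1 | ε.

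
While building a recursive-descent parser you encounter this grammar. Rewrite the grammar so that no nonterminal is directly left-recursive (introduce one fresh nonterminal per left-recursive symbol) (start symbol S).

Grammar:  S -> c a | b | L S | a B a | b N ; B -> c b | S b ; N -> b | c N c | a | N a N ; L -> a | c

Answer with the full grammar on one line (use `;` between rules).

N is directly left-recursive.
For N: α = {a N}, β = {b, c N c, a}. Rewrite as N → β N' and N' → α N' | ε.

S -> c a | b | L S | a B a | b N; B -> c b | S b; N -> b N' | c N c N' | a N'; L -> a | c; N' -> a N N' | epsilon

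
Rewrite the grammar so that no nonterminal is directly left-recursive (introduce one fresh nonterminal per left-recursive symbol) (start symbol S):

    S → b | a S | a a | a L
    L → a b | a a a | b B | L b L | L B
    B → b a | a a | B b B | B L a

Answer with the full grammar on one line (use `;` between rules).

Left recursion appears on L, B.
For L: α = {b L, B}, β = {a b, a a a, b B}. Rewrite as L → β L' and L' → α L' | ε.
For B: α = {b B, L a}, β = {b a, a a}. Rewrite as B → β B' and B' → α B' | ε.

S → b | a S | a a | a L; L → a b L' | a a a L' | b B L'; B → b a B' | a a B'; L' → b L L' | B L' | ε; B' → b B B' | L a B' | ε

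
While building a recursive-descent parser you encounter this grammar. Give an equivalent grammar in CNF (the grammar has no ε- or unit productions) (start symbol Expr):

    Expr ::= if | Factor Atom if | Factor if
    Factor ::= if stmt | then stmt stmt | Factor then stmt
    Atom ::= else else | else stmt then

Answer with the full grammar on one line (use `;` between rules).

Expr ::= if | Factor Y1 | Factor X1; Factor ::= X1 X2 | X3 Y2 | Factor Y3; Atom ::= X4 X4 | X4 Y4; X1 ::= if; X2 ::= stmt; X3 ::= then; X4 ::= else; Y1 ::= Atom X1; Y2 ::= X2 X2; Y3 ::= X3 X2; Y4 ::= X2 X3

Introduce a nonterminal for each terminal appearing in a rule of length ≥ 2: X1 → if, X2 → stmt, X3 → then, X4 → else.
Binarize each right-hand side of length ≥ 3 by chaining fresh nonterminals (Y1, Y2, …): affected rules were Expr → Factor Atom X1; Factor → X3 X2 X2; Factor → Factor X3 X2; Atom → X4 X2 X3.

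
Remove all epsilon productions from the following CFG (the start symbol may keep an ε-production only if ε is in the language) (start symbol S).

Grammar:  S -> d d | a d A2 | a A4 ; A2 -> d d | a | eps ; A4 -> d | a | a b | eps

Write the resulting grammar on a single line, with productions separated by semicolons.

S -> d d | a d A2 | a d | a A4 | a; A2 -> d d | a; A4 -> d | a | a b

The nullable symbols are {A2, A4}.
ε ∉ L(G), so no ε-production is kept.
Add the nullable-subset variants: S → a d A2 gives a d A2 | a d. S → a A4 gives a A4 | a.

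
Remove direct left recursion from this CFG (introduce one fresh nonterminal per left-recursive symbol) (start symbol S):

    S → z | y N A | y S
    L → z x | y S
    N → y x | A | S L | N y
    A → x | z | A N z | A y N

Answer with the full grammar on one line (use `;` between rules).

S → z | y N A | y S; L → z x | y S; N → y x N' | A N' | S L N'; A → x A' | z A'; N' → y N' | ε; A' → N z A' | y N A' | ε

Left recursion appears on N, A.
For N: α = {y}, β = {y x, A, S L}. Rewrite as N → β N' and N' → α N' | ε.
For A: α = {N z, y N}, β = {x, z}. Rewrite as A → β A' and A' → α A' | ε.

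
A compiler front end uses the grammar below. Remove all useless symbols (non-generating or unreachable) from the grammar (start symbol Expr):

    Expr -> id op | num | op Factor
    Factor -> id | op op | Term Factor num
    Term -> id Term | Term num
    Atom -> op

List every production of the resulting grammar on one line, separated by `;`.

Expr -> id op | num | op Factor; Factor -> id | op op

Generating nonterminals: {Atom, Expr, Factor}.
Reachable from Expr after that: {Expr, Factor}.
Removed useless symbols: {Atom, Term} and every production mentioning them.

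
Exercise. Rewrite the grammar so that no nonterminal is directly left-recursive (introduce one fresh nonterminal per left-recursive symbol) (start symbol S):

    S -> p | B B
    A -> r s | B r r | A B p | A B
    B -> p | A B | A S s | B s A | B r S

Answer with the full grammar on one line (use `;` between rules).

S -> p | B B; A -> r s A' | B r r A'; B -> p B' | A B B' | A S s B'; A' -> B p A' | B A' | ε; B' -> s A B' | r S B' | ε

Directly left-recursive nonterminals: A, B.
For A: α = {B p, B}, β = {r s, B r r}. Rewrite as A → β A' and A' → α A' | ε.
For B: α = {s A, r S}, β = {p, A B, A S s}. Rewrite as B → β B' and B' → α B' | ε.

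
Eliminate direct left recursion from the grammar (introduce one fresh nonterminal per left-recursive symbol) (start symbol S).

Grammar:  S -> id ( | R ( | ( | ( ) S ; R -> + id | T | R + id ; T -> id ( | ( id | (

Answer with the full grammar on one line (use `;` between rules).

S -> id ( | R ( | ( | ( ) S; R -> + id R' | T R'; T -> id ( | ( id | (; R' -> + id R' | ε

Left recursion appears on R.
For R: α = {+ id}, β = {+ id, T}. Rewrite as R → β R' and R' → α R' | ε.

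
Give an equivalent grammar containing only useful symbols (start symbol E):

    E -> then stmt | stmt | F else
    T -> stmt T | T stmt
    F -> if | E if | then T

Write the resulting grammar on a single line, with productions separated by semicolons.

E -> then stmt | stmt | F else; F -> if | E if

Generating nonterminals: {E, F}.
Reachable from E after that: {E, F}.
Removed useless symbols: {T} and every production mentioning them.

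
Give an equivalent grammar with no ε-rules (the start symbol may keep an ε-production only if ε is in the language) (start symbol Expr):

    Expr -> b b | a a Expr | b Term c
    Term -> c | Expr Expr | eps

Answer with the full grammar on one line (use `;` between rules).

Expr -> b b | a a Expr | b Term c | b c; Term -> c | Expr Expr

The nullable symbols are {Term}.
ε ∉ L(G), so no ε-production is kept.
For each production, add variants omitting each subset of nullable occurrences: Expr → b Term c gives b Term c | b c.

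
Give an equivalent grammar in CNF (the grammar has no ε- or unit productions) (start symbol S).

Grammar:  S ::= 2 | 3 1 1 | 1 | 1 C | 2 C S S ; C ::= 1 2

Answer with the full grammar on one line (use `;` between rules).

Introduce a nonterminal for each terminal appearing in a rule of length ≥ 2: X1 → 3, X2 → 1, X3 → 2.
Binarize each right-hand side of length ≥ 3 by chaining fresh nonterminals (Y1, Y2, …): affected rules were S → X1 X2 X2; S → X3 C S S.

S ::= 2 | X1 Y1 | 1 | X2 C | X3 Y2; C ::= X2 X3; X1 ::= 3; X2 ::= 1; X3 ::= 2; Y1 ::= X2 X2; Y2 ::= C Y3; Y3 ::= S S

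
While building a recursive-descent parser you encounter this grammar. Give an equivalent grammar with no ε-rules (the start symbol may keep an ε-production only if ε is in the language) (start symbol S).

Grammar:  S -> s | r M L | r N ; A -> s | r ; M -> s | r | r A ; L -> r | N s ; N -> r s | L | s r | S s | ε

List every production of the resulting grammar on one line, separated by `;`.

S -> s | r M L | r N | r; A -> s | r; M -> s | r | r A; L -> r | N s | s; N -> r s | L | s r | S s

The nullable symbols are {N}.
ε ∉ L(G), so no ε-production is kept.
For each production, add variants omitting each subset of nullable occurrences: S → r N gives r N | r. L → N s gives N s | s.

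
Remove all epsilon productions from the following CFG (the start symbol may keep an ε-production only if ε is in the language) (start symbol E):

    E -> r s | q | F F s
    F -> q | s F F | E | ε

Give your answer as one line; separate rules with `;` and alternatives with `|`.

Nullable nonterminals: {F}.
ε ∉ L(G), so no ε-production is kept.
Add the nullable-subset variants: E → F F s gives F F s | F s | s. F → s F F gives s F F | s F | s.

E -> r s | q | F F s | F s | s; F -> q | s F F | s F | s | E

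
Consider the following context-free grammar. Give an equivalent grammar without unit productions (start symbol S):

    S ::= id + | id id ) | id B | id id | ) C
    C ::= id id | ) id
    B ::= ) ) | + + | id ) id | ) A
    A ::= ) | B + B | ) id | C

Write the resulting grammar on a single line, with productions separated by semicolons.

S ::= id + | id id ) | id B | id id | ) C; C ::= id id | ) id; B ::= ) ) | + + | id ) id | ) A; A ::= id id | ) id | ) | B + B

Unit pairs: A ⇒* {C}.
For each unit pair (A, B), copy every non-unit production of B to A, then drop all unit productions.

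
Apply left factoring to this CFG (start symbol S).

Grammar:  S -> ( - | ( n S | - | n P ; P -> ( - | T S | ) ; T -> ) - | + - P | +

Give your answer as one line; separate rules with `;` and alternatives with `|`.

S has alternatives sharing prefix '(': factor to S → ( S' with S' → - | n S.
T has alternatives sharing prefix '+': factor to T → + T' with T' → - P | ε.

S -> - | n P | ( S'; P -> ( - | T S | ); T -> ) - | + T'; S' -> - | n S; T' -> - P | ε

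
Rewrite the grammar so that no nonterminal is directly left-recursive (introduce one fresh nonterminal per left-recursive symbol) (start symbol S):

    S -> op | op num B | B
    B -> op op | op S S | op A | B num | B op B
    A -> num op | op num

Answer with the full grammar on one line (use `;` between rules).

Directly left-recursive nonterminal: B.
For B: α = {num, op B}, β = {op op, op S S, op A}. Rewrite as B → β B' and B' → α B' | ε.

S -> op | op num B | B; B -> op op B' | op S S B' | op A B'; A -> num op | op num; B' -> num B' | op B B' | ε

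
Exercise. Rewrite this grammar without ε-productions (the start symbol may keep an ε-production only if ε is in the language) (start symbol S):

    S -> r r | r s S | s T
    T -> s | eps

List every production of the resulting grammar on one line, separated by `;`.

S -> r r | r s S | s T | s; T -> s

Nullable set = {T}.
ε ∉ L(G), so no ε-production is kept.
Add the nullable-subset variants: S → s T gives s T | s.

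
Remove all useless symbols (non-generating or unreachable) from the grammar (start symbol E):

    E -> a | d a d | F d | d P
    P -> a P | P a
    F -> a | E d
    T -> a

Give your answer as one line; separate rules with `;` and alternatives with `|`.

Generating nonterminals: {E, F, T}.
Reachable from E after that: {E, F}.
Removed useless symbols: {P, T} and every production mentioning them.

E -> a | d a d | F d; F -> a | E d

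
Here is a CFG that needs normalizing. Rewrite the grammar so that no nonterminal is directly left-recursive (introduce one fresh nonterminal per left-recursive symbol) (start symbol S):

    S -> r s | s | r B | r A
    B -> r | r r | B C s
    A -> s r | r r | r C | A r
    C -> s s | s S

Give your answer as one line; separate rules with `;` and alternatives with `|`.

B, A are directly left-recursive.
For B: α = {C s}, β = {r, r r}. Rewrite as B → β B' and B' → α B' | ε.
For A: α = {r}, β = {s r, r r, r C}. Rewrite as A → β A' and A' → α A' | ε.

S -> r s | s | r B | r A; B -> r B' | r r B'; A -> s r A' | r r A' | r C A'; C -> s s | s S; B' -> C s B' | ε; A' -> r A' | ε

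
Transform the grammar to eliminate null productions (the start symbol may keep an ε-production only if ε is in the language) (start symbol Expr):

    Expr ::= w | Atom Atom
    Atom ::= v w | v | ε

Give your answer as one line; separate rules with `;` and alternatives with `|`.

Nullable nonterminals: {Atom, Expr}.
ε ∈ L(G) since Expr is nullable, so keep Expr → ε.
Expand every rule over subsets of its nullable positions: Expr → Atom Atom gives Atom Atom | Atom.

Expr ::= w | Atom Atom | Atom | ε; Atom ::= v w | v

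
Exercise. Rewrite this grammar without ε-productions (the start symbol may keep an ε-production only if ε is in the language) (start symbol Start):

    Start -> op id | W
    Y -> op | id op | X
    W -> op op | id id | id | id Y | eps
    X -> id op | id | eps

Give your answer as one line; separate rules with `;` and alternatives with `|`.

Start -> op id | W | ε; Y -> op | id op | X; W -> op op | id id | id | id Y; X -> id op | id

Nullable set = {Start, W, X, Y}.
ε ∈ L(G) since Start is nullable, so keep Start → ε.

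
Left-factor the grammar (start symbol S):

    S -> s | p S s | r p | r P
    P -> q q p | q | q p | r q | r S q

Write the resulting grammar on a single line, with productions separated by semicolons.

S -> s | p S s | r S'; P -> q P' | r P''; S' -> p | P; P' -> q p | ε | p; P'' -> q | S q

S has alternatives sharing prefix 'r': factor to S → r S' with S' → p | P.
P has alternatives sharing prefix 'q': factor to P → q P' with P' → q p | ε | p.
P has alternatives sharing prefix 'r': factor to P → r P'' with P'' → q | S q.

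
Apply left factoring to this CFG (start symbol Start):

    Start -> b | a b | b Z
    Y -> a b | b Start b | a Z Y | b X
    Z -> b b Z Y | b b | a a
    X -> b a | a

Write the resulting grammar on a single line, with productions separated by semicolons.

Start has alternatives sharing prefix 'b': factor to Start → b Start1 with Start1 → ε | Z.
Y has alternatives sharing prefix 'a': factor to Y → a Y1 with Y1 → b | Z Y.
Y has alternatives sharing prefix 'b': factor to Y → b Y2 with Y2 → Start b | X.
Z has alternatives sharing prefix 'b b': factor to Z → b b Z1 with Z1 → Z Y | ε.

Start -> a b | b Start1; Y -> a Y1 | b Y2; Z -> a a | b b Z1; X -> b a | a; Start1 -> ε | Z; Y1 -> b | Z Y; Y2 -> Start b | X; Z1 -> Z Y | ε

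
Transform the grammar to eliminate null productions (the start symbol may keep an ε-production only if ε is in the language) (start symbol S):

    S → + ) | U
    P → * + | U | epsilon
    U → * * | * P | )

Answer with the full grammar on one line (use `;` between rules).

S → + ) | U; P → * + | U; U → * * | * P | * | )

Nullable set = {P}.
ε ∉ L(G), so no ε-production is kept.
For each production, add variants omitting each subset of nullable occurrences: U → * P gives * P | *.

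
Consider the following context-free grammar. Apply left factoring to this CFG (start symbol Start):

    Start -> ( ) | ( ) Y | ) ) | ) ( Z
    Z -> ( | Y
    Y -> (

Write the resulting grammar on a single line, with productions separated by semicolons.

Start has alternatives sharing prefix '( )': factor to Start → ( ) Start1 with Start1 → ε | Y.
Start has alternatives sharing prefix ')': factor to Start → ) Start2 with Start2 → ) | ( Z.

Start -> ( ) Start1 | ) Start2; Z -> ( | Y; Y -> (; Start1 -> ε | Y; Start2 -> ) | ( Z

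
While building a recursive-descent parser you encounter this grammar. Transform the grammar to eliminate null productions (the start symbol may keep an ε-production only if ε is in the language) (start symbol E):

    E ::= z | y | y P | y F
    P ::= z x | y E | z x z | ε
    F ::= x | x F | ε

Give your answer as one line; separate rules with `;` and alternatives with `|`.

E ::= z | y | y P | y F; P ::= z x | y E | z x z; F ::= x | x F

The nullable symbols are {F, P}.
ε ∉ L(G), so no ε-production is kept.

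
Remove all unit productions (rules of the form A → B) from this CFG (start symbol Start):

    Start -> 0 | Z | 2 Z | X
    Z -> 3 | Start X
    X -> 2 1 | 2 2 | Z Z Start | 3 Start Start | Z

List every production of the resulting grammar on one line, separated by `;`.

Start -> 3 | Start X | 0 | 2 Z | 2 1 | 2 2 | Z Z Start | 3 Start Start; Z -> 3 | Start X; X -> 3 | Start X | 2 1 | 2 2 | Z Z Start | 3 Start Start

Unit pairs: Start ⇒* {X, Z}; X ⇒* {Z}.
For each unit pair (A, B), copy every non-unit production of B to A, then drop all unit productions.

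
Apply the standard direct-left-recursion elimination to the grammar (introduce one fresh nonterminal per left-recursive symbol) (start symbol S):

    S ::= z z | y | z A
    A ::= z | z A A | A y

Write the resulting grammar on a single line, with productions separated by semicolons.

S ::= z z | y | z A; A ::= z A' | z A A A'; A' ::= y A' | ε

Directly left-recursive nonterminal: A.
For A: α = {y}, β = {z, z A A}. Rewrite as A → β A' and A' → α A' | ε.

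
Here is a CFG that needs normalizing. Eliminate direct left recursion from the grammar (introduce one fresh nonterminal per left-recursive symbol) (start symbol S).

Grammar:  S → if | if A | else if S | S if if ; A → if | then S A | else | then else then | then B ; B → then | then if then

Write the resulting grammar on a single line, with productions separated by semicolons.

Directly left-recursive nonterminal: S.
For S: α = {if if}, β = {if, if A, else if S}. Rewrite as S → β S' and S' → α S' | ε.

S → if S' | if A S' | else if S S'; A → if | then S A | else | then else then | then B; B → then | then if then; S' → if if S' | epsilon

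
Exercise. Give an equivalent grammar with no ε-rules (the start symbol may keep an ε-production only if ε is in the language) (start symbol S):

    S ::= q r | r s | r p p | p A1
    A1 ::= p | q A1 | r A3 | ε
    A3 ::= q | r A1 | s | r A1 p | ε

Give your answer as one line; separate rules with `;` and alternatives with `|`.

S ::= q r | r s | r p p | p A1 | p; A1 ::= p | q A1 | q | r A3 | r; A3 ::= q | r A1 | r | s | r A1 p | r p

The nullable symbols are {A1, A3}.
ε ∉ L(G), so no ε-production is kept.
Expand every rule over subsets of its nullable positions: S → p A1 gives p A1 | p. A1 → q A1 gives q A1 | q. A1 → r A3 gives r A3 | r. A3 → r A1 gives r A1 | r.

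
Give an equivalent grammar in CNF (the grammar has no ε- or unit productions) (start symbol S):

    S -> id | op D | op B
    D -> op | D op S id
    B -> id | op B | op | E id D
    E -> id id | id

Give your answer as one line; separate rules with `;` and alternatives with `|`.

Introduce a nonterminal for each terminal appearing in a rule of length ≥ 2: X1 → op, X2 → id.
Binarize each right-hand side of length ≥ 3 by chaining fresh nonterminals (Y1, Y2, …): affected rules were D → D X1 S X2; B → E X2 D.

S -> id | X1 D | X1 B; D -> op | D Y1; B -> id | X1 B | op | E Y3; E -> X2 X2 | id; X1 -> op; X2 -> id; Y1 -> X1 Y2; Y2 -> S X2; Y3 -> X2 D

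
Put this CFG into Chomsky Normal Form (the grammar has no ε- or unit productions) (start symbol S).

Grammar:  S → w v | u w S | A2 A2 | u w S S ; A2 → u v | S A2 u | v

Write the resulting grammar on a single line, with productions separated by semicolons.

Introduce a nonterminal for each terminal appearing in a rule of length ≥ 2: X1 → w, X2 → v, X3 → u.
Binarize each right-hand side of length ≥ 3 by chaining fresh nonterminals (Y1, Y2, …): affected rules were S → X3 X1 S; S → X3 X1 S S; A2 → S A2 X3.

S → X1 X2 | X3 Y1 | A2 A2 | X3 Y2; A2 → X3 X2 | S Y4 | v; X1 → w; X2 → v; X3 → u; Y1 → X1 S; Y2 → X1 Y3; Y3 → S S; Y4 → A2 X3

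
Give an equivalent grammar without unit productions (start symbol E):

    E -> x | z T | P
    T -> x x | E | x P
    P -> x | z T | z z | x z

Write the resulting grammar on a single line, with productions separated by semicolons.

Unit pairs: E ⇒* {P}; T ⇒* {E, P}.
Replace each nonterminal's rules with the union of the non-unit rules of every nonterminal it unit-derives.

E -> x | z T | z z | x z; T -> x | z T | z z | x z | x x | x P; P -> x | z T | z z | x z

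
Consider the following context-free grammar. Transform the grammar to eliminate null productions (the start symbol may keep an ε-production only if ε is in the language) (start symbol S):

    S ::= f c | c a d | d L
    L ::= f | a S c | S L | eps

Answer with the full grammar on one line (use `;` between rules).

Nullable set = {L}.
ε ∉ L(G), so no ε-production is kept.
Expand every rule over subsets of its nullable positions: S → d L gives d L | d. L → S L gives S L | S.

S ::= f c | c a d | d L | d; L ::= f | a S c | S L | S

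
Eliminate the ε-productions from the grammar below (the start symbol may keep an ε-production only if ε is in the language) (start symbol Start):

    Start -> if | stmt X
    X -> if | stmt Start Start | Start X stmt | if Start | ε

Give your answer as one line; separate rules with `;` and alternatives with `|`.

Start -> if | stmt X | stmt; X -> if | stmt Start Start | Start X stmt | Start stmt | if Start

Nullable set = {X}.
ε ∉ L(G), so no ε-production is kept.
For each production, add variants omitting each subset of nullable occurrences: Start → stmt X gives stmt X | stmt. X → Start X stmt gives Start X stmt | Start stmt.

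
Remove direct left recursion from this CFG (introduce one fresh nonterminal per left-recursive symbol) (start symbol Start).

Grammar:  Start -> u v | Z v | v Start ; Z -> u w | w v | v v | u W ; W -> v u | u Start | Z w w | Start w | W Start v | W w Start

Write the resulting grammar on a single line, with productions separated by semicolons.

Directly left-recursive nonterminal: W.
For W: α = {Start v, w Start}, β = {v u, u Start, Z w w, Start w}. Rewrite as W → β W1 and W1 → α W1 | ε.

Start -> u v | Z v | v Start; Z -> u w | w v | v v | u W; W -> v u W1 | u Start W1 | Z w w W1 | Start w W1; W1 -> Start v W1 | w Start W1 | ε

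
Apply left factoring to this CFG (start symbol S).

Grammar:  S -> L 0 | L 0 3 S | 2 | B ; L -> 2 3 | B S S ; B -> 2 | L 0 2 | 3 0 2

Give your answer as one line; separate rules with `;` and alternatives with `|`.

S has alternatives sharing prefix 'L 0': factor to S → L 0 S' with S' → ε | 3 S.

S -> 2 | B | L 0 S'; L -> 2 3 | B S S; B -> 2 | L 0 2 | 3 0 2; S' -> ε | 3 S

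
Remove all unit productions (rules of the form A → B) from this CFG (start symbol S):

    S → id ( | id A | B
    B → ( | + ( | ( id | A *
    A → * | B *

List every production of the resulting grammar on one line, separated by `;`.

Unit pairs: S ⇒* {B}.
For each unit pair (A, B), copy every non-unit production of B to A, then drop all unit productions.

S → ( | + ( | ( id | A * | id ( | id A; B → ( | + ( | ( id | A *; A → * | B *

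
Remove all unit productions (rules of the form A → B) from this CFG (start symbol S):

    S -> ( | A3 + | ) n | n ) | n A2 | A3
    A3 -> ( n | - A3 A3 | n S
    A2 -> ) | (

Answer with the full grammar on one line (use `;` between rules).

Unit pairs: S ⇒* {A3}.
For every A with A ⇒* B via unit rules, add B's non-unit alternatives to A; then delete every rule of the form X → Y.

S -> ( | A3 + | ) n | n ) | n A2 | ( n | - A3 A3 | n S; A3 -> ( n | - A3 A3 | n S; A2 -> ) | (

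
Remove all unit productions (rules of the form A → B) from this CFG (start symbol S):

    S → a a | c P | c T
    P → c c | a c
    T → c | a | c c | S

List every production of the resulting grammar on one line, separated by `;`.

Unit pairs: T ⇒* {S}.
For every A with A ⇒* B via unit rules, add B's non-unit alternatives to A; then delete every rule of the form X → Y.

S → a a | c P | c T; P → c c | a c; T → a a | c P | c T | c | a | c c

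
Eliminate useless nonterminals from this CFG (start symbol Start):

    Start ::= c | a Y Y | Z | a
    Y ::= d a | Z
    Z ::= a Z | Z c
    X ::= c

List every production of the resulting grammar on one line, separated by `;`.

Start ::= c | a Y Y | a; Y ::= d a

Generating nonterminals: {Start, X, Y}.
Reachable from Start after that: {Start, Y}.
Removed useless symbols: {X, Z} and every production mentioning them.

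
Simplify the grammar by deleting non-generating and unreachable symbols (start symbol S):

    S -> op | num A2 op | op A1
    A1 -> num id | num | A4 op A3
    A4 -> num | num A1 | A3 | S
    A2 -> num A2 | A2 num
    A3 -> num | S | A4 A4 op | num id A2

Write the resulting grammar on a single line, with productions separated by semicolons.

S -> op | op A1; A1 -> num id | num | A4 op A3; A4 -> num | num A1 | A3 | S; A3 -> num | S | A4 A4 op

Generating nonterminals: {A1, A3, A4, S}.
Reachable from S after that: {A1, A3, A4, S}.
Removed useless symbols: {A2} and every production mentioning them.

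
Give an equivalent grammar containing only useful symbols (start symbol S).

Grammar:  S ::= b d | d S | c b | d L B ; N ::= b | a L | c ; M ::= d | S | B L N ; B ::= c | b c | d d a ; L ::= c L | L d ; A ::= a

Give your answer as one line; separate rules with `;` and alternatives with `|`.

S ::= b d | d S | c b

Generating nonterminals: {A, B, M, N, S}.
Reachable from S after that: {S}.
Removed useless symbols: {A, B, L, M, N} and every production mentioning them.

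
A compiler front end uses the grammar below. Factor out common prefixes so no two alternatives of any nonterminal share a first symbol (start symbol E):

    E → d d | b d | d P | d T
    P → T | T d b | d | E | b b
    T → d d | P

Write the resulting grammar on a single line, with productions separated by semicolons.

E → b d | d E'; P → d | E | b b | T P'; T → d d | P; E' → d | P | T; P' → ε | d b

E has alternatives sharing prefix 'd': factor to E → d E' with E' → d | P | T.
P has alternatives sharing prefix 'T': factor to P → T P' with P' → ε | d b.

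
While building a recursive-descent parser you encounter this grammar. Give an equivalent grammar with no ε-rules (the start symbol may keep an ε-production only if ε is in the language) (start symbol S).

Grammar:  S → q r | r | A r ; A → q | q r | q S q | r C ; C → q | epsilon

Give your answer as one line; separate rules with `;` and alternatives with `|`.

S → q r | r | A r; A → q | q r | q S q | r C | r; C → q

Nullable set = {C}.
ε ∉ L(G), so no ε-production is kept.
For each production, add variants omitting each subset of nullable occurrences: A → r C gives r C | r.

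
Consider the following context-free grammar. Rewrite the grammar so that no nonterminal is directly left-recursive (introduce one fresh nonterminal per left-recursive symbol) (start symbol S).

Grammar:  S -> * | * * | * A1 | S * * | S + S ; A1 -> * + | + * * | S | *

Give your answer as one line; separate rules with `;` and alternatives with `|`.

S -> * S' | * * S' | * A1 S'; A1 -> * + | + * * | S | *; S' -> * * S' | + S S' | epsilon

Left recursion appears on S.
For S: α = {* *, + S}, β = {*, * *, * A1}. Rewrite as S → β S' and S' → α S' | ε.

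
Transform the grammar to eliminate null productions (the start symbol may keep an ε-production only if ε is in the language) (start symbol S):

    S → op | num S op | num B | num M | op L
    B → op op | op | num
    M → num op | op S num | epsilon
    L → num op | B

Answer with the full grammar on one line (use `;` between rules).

Nullable nonterminals: {M}.
ε ∉ L(G), so no ε-production is kept.
Add the nullable-subset variants: S → num M gives num M | num.

S → op | num S op | num B | num M | num | op L; B → op op | op | num; M → num op | op S num; L → num op | B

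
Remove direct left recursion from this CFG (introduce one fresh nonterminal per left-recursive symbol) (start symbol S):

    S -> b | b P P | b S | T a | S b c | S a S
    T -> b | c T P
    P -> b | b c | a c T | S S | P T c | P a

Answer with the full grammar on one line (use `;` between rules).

S -> b S' | b P P S' | b S S' | T a S'; T -> b | c T P; P -> b P' | b c P' | a c T P' | S S P'; S' -> b c S' | a S S' | ε; P' -> T c P' | a P' | ε

Left recursion appears on S, P.
For S: α = {b c, a S}, β = {b, b P P, b S, T a}. Rewrite as S → β S' and S' → α S' | ε.
For P: α = {T c, a}, β = {b, b c, a c T, S S}. Rewrite as P → β P' and P' → α P' | ε.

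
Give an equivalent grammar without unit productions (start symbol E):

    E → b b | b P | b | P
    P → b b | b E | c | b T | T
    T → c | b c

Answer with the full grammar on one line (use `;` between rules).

E → b b | b P | b | b E | c | b T | b c; P → b b | b E | c | b T | b c; T → c | b c

Unit pairs: E ⇒* {P, T}; P ⇒* {T}.
For every A with A ⇒* B via unit rules, add B's non-unit alternatives to A; then delete every rule of the form X → Y.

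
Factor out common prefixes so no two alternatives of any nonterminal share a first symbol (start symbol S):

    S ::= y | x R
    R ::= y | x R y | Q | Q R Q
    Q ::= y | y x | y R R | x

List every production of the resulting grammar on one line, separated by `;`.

S ::= y | x R; R ::= y | x R y | Q R'; Q ::= x | y Q'; R' ::= ε | R Q; Q' ::= ε | x | R R

R has alternatives sharing prefix 'Q': factor to R → Q R' with R' → ε | R Q.
Q has alternatives sharing prefix 'y': factor to Q → y Q' with Q' → ε | x | R R.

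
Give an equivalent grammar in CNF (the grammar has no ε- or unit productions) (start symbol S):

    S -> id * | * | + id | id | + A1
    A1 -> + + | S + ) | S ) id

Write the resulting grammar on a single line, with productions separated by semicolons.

S -> X1 X2 | * | X3 X1 | id | X3 A1; A1 -> X3 X3 | S Y1 | S Y2; X1 -> id; X2 -> *; X3 -> +; X4 -> ); Y1 -> X3 X4; Y2 -> X4 X1

Introduce a nonterminal for each terminal appearing in a rule of length ≥ 2: X1 → id, X2 → *, X3 → +, X4 → ).
Binarize each right-hand side of length ≥ 3 by chaining fresh nonterminals (Y1, Y2, …): affected rules were A1 → S X3 X4; A1 → S X4 X1.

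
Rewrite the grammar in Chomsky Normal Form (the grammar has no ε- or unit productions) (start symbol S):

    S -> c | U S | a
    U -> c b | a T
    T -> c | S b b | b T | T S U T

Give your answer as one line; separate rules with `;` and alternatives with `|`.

S -> c | U S | a; U -> X1 X2 | X3 T; T -> c | S Y1 | X2 T | T Y2; X1 -> c; X2 -> b; X3 -> a; Y1 -> X2 X2; Y2 -> S Y3; Y3 -> U T

Introduce a nonterminal for each terminal appearing in a rule of length ≥ 2: X1 → c, X2 → b, X3 → a.
Binarize each right-hand side of length ≥ 3 by chaining fresh nonterminals (Y1, Y2, …): affected rules were T → S X2 X2; T → T S U T.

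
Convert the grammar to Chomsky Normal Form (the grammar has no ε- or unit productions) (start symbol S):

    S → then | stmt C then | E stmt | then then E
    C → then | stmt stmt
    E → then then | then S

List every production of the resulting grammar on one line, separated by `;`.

Introduce a nonterminal for each terminal appearing in a rule of length ≥ 2: X1 → stmt, X2 → then.
Binarize each right-hand side of length ≥ 3 by chaining fresh nonterminals (Y1, Y2, …): affected rules were S → X1 C X2; S → X2 X2 E.

S → then | X1 Y1 | E X1 | X2 Y2; C → then | X1 X1; E → X2 X2 | X2 S; X1 → stmt; X2 → then; Y1 → C X2; Y2 → X2 E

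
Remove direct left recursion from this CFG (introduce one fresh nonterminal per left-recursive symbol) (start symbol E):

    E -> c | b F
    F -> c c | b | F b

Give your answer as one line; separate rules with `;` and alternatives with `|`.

Left recursion appears on F.
For F: α = {b}, β = {c c, b}. Rewrite as F → β F' and F' → α F' | ε.

E -> c | b F; F -> c c F' | b F'; F' -> b F' | epsilon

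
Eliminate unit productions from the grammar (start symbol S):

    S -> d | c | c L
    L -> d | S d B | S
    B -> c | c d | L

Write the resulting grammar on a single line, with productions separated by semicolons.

Unit pairs: B ⇒* {L, S}; L ⇒* {S}.
Replace each nonterminal's rules with the union of the non-unit rules of every nonterminal it unit-derives.

S -> d | c | c L; L -> d | S d B | c | c L; B -> d | S d B | c | c d | c L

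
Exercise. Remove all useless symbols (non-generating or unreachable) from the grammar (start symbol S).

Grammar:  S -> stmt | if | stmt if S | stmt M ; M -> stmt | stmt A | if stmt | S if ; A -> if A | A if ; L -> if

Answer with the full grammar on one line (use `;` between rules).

Generating nonterminals: {L, M, S}.
Reachable from S after that: {M, S}.
Removed useless symbols: {A, L} and every production mentioning them.

S -> stmt | if | stmt if S | stmt M; M -> stmt | if stmt | S if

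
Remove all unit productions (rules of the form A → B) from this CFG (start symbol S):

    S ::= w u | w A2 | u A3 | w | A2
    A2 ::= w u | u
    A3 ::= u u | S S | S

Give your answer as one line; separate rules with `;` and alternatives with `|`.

Unit pairs: A3 ⇒* {A2, S}; S ⇒* {A2}.
For each unit pair (A, B), copy every non-unit production of B to A, then drop all unit productions.

S ::= w u | u | w A2 | u A3 | w; A2 ::= w u | u; A3 ::= w u | u | w A2 | u A3 | w | u u | S S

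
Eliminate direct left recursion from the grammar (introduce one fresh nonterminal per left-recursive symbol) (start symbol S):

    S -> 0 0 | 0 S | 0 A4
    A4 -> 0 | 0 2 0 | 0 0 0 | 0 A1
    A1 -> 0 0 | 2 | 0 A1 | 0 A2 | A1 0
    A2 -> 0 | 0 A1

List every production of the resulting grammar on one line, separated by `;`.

S -> 0 0 | 0 S | 0 A4; A4 -> 0 | 0 2 0 | 0 0 0 | 0 A1; A1 -> 0 0 A1' | 2 A1' | 0 A1 A1' | 0 A2 A1'; A2 -> 0 | 0 A1; A1' -> 0 A1' | ε

Left recursion appears on A1.
For A1: α = {0}, β = {0 0, 2, 0 A1, 0 A2}. Rewrite as A1 → β A1' and A1' → α A1' | ε.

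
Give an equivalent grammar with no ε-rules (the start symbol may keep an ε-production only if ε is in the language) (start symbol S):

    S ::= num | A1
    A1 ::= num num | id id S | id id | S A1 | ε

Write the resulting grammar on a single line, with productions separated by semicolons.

S ::= num | A1 | ε; A1 ::= num num | id id S | id id | S A1 | S

The nullable symbols are {A1, S}.
ε ∈ L(G) since S is nullable, so keep S → ε.
For each production, add variants omitting each subset of nullable occurrences: A1 → id id S gives id id S | id id. A1 → S A1 gives S A1 | S.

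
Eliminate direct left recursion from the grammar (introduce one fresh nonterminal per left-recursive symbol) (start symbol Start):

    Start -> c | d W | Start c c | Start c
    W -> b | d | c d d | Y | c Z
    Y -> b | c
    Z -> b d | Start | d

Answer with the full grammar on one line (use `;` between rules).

Start -> c Start1 | d W Start1; W -> b | d | c d d | Y | c Z; Y -> b | c; Z -> b d | Start | d; Start1 -> c c Start1 | c Start1 | epsilon

Directly left-recursive nonterminal: Start.
For Start: α = {c c, c}, β = {c, d W}. Rewrite as Start → β Start1 and Start1 → α Start1 | ε.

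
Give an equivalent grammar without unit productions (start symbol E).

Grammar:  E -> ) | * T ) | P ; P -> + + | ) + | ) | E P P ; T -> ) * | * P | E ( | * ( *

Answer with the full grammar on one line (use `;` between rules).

Unit pairs: E ⇒* {P}.
Replace each nonterminal's rules with the union of the non-unit rules of every nonterminal it unit-derives.

E -> ) | * T ) | + + | ) + | E P P; P -> + + | ) + | ) | E P P; T -> ) * | * P | E ( | * ( *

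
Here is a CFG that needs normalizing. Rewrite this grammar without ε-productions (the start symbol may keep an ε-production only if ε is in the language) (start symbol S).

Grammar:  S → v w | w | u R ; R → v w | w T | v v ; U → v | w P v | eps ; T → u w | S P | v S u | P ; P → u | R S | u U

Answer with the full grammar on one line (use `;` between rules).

Nullable set = {U}.
ε ∉ L(G), so no ε-production is kept.

S → v w | w | u R; R → v w | w T | v v; U → v | w P v; T → u w | S P | v S u | P; P → u | R S | u U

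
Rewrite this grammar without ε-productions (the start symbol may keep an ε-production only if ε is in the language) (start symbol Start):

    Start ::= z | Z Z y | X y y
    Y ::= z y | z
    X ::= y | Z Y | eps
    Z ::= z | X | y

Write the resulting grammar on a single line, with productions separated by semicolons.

Nullable nonterminals: {X, Z}.
ε ∉ L(G), so no ε-production is kept.
Expand every rule over subsets of its nullable positions: Start → Z Z y gives Z Z y | Z y | y. Start → X y y gives X y y | y y. X → Z Y gives Z Y | Y.

Start ::= z | Z Z y | Z y | y | X y y | y y; Y ::= z y | z; X ::= y | Z Y | Y; Z ::= z | X | y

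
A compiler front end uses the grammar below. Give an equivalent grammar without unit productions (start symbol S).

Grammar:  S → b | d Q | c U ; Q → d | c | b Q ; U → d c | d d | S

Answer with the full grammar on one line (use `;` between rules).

Unit pairs: U ⇒* {S}.
For every A with A ⇒* B via unit rules, add B's non-unit alternatives to A; then delete every rule of the form X → Y.

S → b | d Q | c U; Q → d | c | b Q; U → d c | d d | b | d Q | c U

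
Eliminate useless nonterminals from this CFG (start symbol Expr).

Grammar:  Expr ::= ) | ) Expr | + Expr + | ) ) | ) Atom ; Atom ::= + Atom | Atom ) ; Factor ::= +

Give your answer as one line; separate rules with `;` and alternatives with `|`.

Generating nonterminals: {Expr, Factor}.
Reachable from Expr after that: {Expr}.
Removed useless symbols: {Atom, Factor} and every production mentioning them.

Expr ::= ) | ) Expr | + Expr + | ) )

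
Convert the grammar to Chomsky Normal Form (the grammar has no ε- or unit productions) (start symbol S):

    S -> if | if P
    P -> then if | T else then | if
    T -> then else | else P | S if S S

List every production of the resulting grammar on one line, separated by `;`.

Introduce a nonterminal for each terminal appearing in a rule of length ≥ 2: X1 → if, X2 → then, X3 → else.
Binarize each right-hand side of length ≥ 3 by chaining fresh nonterminals (Y1, Y2, …): affected rules were P → T X3 X2; T → S X1 S S.

S -> if | X1 P; P -> X2 X1 | T Y1 | if; T -> X2 X3 | X3 P | S Y2; X1 -> if; X2 -> then; X3 -> else; Y1 -> X3 X2; Y2 -> X1 Y3; Y3 -> S S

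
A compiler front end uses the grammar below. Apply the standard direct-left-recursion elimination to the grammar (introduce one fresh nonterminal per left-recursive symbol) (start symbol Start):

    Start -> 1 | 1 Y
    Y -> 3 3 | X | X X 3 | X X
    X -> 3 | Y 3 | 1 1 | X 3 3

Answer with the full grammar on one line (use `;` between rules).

Start -> 1 | 1 Y; Y -> 3 3 | X | X X 3 | X X; X -> 3 X1 | Y 3 X1 | 1 1 X1; X1 -> 3 3 X1 | ε

X is directly left-recursive.
For X: α = {3 3}, β = {3, Y 3, 1 1}. Rewrite as X → β X1 and X1 → α X1 | ε.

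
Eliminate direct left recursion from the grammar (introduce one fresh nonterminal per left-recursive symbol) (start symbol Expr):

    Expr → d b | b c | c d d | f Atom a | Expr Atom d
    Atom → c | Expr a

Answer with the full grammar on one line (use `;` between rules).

Expr → d b Expr1 | b c Expr1 | c d d Expr1 | f Atom a Expr1; Atom → c | Expr a; Expr1 → Atom d Expr1 | ε

Left recursion appears on Expr.
For Expr: α = {Atom d}, β = {d b, b c, c d d, f Atom a}. Rewrite as Expr → β Expr1 and Expr1 → α Expr1 | ε.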